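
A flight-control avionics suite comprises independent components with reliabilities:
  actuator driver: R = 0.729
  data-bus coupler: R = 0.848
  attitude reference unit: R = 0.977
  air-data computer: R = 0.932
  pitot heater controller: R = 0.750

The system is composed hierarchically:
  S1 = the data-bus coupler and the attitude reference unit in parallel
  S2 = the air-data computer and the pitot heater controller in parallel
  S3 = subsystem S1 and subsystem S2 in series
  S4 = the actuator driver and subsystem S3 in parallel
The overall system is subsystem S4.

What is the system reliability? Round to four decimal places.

0.9945

Parallel (data-bus coupler and attitude reference unit): 1 − (1 − 0.848000)(1 − 0.977000) = 0.996504
Parallel (air-data computer and pitot heater controller): 1 − (1 − 0.932000)(1 − 0.750000) = 0.983000
Series ([0.996504] and [0.983000]): 0.996504 × 0.983000 = 0.979563
Parallel (actuator driver and [0.979563]): 1 − (1 − 0.729000)(1 − 0.979563) = 0.9945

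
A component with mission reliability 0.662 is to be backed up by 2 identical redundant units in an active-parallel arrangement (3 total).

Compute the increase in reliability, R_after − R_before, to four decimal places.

R_before = 0.662
R_after = 1 − (1 − 0.662)^3 = 0.9614
ΔR = 0.9614 − 0.662 = 0.2994

0.2994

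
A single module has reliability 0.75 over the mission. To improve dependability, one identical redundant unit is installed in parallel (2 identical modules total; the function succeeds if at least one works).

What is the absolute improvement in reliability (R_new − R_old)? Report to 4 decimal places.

R_before = 0.75
R_after = 1 − (1 − 0.75)^2 = 0.9375
ΔR = 0.9375 − 0.75 = 0.1875

0.1875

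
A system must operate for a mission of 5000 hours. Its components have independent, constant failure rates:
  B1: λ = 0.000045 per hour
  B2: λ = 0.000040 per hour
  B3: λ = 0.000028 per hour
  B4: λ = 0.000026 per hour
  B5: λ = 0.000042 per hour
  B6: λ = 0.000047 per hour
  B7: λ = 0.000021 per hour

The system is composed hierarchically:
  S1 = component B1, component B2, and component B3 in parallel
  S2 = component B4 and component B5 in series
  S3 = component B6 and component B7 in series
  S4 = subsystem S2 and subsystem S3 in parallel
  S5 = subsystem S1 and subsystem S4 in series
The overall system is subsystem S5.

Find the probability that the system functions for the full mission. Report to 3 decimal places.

0.913

R(B1) = exp(−0.000045 × 5000) = 0.79852
R(B2) = exp(−0.000040 × 5000) = 0.81873
R(B3) = exp(−0.000028 × 5000) = 0.86936
R(B4) = exp(−0.000026 × 5000) = 0.87810
R(B5) = exp(−0.000042 × 5000) = 0.81058
R(B6) = exp(−0.000047 × 5000) = 0.79057
R(B7) = exp(−0.000021 × 5000) = 0.90032
Parallel (B1, B2, and B3): 1 − (1 − 0.79852)(1 − 0.81873)(1 − 0.86936) = 0.99523
Series (B4 and B5): 0.87810 × 0.81058 = 0.71177
Series (B6 and B7): 0.79057 × 0.90032 = 0.71177
Parallel ([0.71177] and [0.71177]): 1 − (1 − 0.71177)(1 − 0.71177) = 0.91692
Series ([0.99523] and [0.91692]): 0.99523 × 0.91692 = 0.913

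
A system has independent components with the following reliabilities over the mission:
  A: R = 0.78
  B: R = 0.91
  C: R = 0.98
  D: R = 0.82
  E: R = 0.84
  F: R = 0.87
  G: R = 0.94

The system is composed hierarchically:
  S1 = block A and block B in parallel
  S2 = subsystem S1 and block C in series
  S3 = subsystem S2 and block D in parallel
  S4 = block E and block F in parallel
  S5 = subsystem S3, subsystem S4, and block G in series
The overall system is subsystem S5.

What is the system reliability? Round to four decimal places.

0.9139

Parallel (A and B): 1 − (1 − 0.780000)(1 − 0.910000) = 0.980200
Series ([0.980200] and C): 0.980200 × 0.980000 = 0.960596
Parallel ([0.960596] and D): 1 − (1 − 0.960596)(1 − 0.820000) = 0.992907
Parallel (E and F): 1 − (1 − 0.840000)(1 − 0.870000) = 0.979200
Series ([0.992907], [0.979200], and G): 0.992907 × 0.979200 × 0.940000 = 0.9139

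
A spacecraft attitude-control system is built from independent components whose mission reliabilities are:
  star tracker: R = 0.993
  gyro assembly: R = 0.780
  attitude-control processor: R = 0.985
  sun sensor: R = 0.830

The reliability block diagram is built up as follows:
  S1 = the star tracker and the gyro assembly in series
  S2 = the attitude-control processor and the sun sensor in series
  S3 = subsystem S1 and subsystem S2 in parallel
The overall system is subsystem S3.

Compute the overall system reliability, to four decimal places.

0.9589

Series (star tracker and gyro assembly): 0.993000 × 0.780000 = 0.774540
Series (attitude-control processor and sun sensor): 0.985000 × 0.830000 = 0.817550
Parallel ([0.774540] and [0.817550]): 1 − (1 − 0.774540)(1 − 0.817550) = 0.9589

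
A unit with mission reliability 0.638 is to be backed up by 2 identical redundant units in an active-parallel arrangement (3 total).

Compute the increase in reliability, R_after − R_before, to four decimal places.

R_before = 0.638
R_after = 1 − (1 − 0.638)^3 = 0.9526
ΔR = 0.9526 − 0.638 = 0.3146

0.3146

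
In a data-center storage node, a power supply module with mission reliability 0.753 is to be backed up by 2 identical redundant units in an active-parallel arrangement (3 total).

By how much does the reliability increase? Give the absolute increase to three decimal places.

0.232

R_before = 0.753
R_after = 1 − (1 − 0.753)^3 = 0.985
ΔR = 0.985 − 0.753 = 0.232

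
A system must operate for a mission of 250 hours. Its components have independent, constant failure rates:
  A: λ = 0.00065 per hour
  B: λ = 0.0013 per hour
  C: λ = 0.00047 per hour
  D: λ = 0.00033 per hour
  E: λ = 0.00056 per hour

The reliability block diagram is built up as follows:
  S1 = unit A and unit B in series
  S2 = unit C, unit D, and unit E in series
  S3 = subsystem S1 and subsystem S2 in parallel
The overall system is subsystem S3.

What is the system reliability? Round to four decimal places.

R(A) = exp(−0.00065 × 250) = 0.850016
R(B) = exp(−0.0013 × 250) = 0.722527
R(C) = exp(−0.00047 × 250) = 0.889141
R(D) = exp(−0.00033 × 250) = 0.920811
R(E) = exp(−0.00056 × 250) = 0.869358
Series (A and B): 0.850016 × 0.722527 = 0.614160
Series (C, D, and E): 0.889141 × 0.920811 × 0.869358 = 0.711770
Parallel ([0.614160] and [0.711770]): 1 − (1 − 0.614160)(1 − 0.711770) = 0.8888

0.8888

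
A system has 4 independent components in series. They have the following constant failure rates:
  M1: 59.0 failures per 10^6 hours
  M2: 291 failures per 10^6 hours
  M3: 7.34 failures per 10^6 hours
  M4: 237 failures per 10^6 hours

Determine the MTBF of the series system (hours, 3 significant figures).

1680

Series of exponential components: λ_sys = Σ λ_i
λ_sys = 0.0000590 + 0.000291 + 0.00000734 + 0.000237 = 5.9434e-04 /h
MTBF = 1 / λ_sys = 1680 h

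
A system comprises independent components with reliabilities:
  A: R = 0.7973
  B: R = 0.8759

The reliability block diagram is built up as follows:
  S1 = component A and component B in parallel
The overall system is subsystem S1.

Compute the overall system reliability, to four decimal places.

0.9748

Parallel (A and B): 1 − (1 − 0.797300)(1 − 0.875900) = 0.9748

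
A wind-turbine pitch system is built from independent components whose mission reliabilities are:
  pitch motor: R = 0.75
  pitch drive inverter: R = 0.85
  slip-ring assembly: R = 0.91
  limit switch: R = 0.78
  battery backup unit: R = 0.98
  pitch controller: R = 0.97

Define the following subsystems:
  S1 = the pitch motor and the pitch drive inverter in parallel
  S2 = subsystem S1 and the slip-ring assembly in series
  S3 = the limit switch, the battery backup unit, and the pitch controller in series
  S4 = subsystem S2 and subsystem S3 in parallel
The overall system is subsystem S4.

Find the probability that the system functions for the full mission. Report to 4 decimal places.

0.9679

Parallel (pitch motor and pitch drive inverter): 1 − (1 − 0.750000)(1 − 0.850000) = 0.962500
Series ([0.962500] and slip-ring assembly): 0.962500 × 0.910000 = 0.875875
Series (limit switch, battery backup unit, and pitch controller): 0.780000 × 0.980000 × 0.970000 = 0.741468
Parallel ([0.875875] and [0.741468]): 1 − (1 − 0.875875)(1 − 0.741468) = 0.9679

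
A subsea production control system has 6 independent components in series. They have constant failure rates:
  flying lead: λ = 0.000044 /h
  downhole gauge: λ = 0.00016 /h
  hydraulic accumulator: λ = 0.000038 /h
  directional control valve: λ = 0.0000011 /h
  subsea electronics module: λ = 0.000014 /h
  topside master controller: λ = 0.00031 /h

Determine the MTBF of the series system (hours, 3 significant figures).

Series of exponential components: λ_sys = Σ λ_i
λ_sys = 0.000044 + 0.00016 + 0.000038 + 0.0000011 + 0.000014 + 0.00031 = 5.6710e-04 /h
MTBF = 1 / λ_sys = 1760 h

1760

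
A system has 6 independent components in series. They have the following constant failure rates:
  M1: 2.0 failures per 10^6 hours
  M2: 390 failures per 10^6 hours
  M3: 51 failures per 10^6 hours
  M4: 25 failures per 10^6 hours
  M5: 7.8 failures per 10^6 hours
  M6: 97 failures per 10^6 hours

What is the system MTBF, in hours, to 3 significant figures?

Series of exponential components: λ_sys = Σ λ_i
λ_sys = 0.0000020 + 0.00039 + 0.000051 + 0.000025 + 0.0000078 + 0.000097 = 5.7280e-04 /h
MTBF = 1 / λ_sys = 1750 h

1750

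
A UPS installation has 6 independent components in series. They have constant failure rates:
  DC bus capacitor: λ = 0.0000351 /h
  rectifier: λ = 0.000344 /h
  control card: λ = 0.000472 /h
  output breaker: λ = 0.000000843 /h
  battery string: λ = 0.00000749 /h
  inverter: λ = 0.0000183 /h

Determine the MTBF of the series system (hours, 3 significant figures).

Series of exponential components: λ_sys = Σ λ_i
λ_sys = 0.0000351 + 0.000344 + 0.000472 + 0.000000843 + 0.00000749 + 0.0000183 = 8.7773e-04 /h
MTBF = 1 / λ_sys = 1140 h

1140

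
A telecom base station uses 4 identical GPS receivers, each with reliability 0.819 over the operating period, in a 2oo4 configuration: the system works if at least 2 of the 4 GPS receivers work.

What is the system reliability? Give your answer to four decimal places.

0.9795

R = Σ_{i=2}^{4} C(4,i) p^i (1−p)^{4−i} with p = 0.819
C(4,2)·0.819^2·0.181^2 = 0.131849
C(4,3)·0.819^3·0.181^1 = 0.397732
C(4,4)·0.819^4·0.181^0 = 0.449920
Sum = 0.9795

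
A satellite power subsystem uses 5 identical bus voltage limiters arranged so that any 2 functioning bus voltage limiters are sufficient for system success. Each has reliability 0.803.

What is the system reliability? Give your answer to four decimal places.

R = Σ_{i=2}^{5} C(5,i) p^i (1−p)^{5−i} with p = 0.803
C(5,2)·0.803^2·0.197^3 = 0.049298
C(5,3)·0.803^3·0.197^2 = 0.200946
C(5,4)·0.803^4·0.197^1 = 0.409542
C(5,5)·0.803^5·0.197^0 = 0.333870
Sum = 0.9937

0.9937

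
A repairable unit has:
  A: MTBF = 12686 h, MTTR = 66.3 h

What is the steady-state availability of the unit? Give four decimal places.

A(A) = MTBF/(MTBF+MTTR) = 12686/(12686+66.3) = 0.9948

0.9948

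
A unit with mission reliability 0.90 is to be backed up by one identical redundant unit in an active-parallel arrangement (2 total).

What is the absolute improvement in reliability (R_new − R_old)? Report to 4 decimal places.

0.0900

R_before = 0.90
R_after = 1 − (1 − 0.90)^2 = 0.9900
ΔR = 0.9900 − 0.90 = 0.0900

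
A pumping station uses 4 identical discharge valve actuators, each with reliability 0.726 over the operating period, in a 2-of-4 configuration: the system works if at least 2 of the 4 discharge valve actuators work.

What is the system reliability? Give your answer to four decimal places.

0.9346

R = Σ_{i=2}^{4} C(4,i) p^i (1−p)^{4−i} with p = 0.726
C(4,2)·0.726^2·0.274^2 = 0.237425
C(4,3)·0.726^3·0.274^1 = 0.419392
C(4,4)·0.726^4·0.274^0 = 0.277809
Sum = 0.9346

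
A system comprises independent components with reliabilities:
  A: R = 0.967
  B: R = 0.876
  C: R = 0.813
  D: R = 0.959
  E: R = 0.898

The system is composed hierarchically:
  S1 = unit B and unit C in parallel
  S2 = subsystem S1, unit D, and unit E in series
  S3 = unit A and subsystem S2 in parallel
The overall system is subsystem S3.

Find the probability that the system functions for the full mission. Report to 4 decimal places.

0.9948

Parallel (B and C): 1 − (1 − 0.876000)(1 − 0.813000) = 0.976812
Series ([0.976812], D, and E): 0.976812 × 0.959000 × 0.898000 = 0.841213
Parallel (A and [0.841213]): 1 − (1 − 0.967000)(1 − 0.841213) = 0.9948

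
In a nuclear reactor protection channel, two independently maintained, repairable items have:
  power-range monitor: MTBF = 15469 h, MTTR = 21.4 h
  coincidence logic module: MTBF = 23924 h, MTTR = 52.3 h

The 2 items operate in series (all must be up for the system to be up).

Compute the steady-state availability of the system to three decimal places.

A(power-range monitor) = MTBF/(MTBF+MTTR) = 15469/(15469+21.4) = 0.998618
A(coincidence logic module) = MTBF/(MTBF+MTTR) = 23924/(23924+52.3) = 0.997819
Series availability: 0.998618 × 0.997819 = 0.996

0.996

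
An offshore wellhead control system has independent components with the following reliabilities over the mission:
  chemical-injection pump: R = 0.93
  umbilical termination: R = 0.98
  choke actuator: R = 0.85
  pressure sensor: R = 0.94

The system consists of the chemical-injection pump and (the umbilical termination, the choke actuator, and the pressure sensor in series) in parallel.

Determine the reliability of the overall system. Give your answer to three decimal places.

0.985

Series (umbilical termination, choke actuator, and pressure sensor): 0.98000 × 0.85000 × 0.94000 = 0.78302
Parallel (chemical-injection pump and [0.78302]): 1 − (1 − 0.93000)(1 − 0.78302) = 0.985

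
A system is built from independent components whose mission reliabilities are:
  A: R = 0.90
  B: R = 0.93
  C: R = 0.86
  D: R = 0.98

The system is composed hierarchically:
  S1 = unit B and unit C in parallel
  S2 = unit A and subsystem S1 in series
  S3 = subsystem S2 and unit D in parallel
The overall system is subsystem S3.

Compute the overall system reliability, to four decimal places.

Parallel (B and C): 1 − (1 − 0.930000)(1 − 0.860000) = 0.990200
Series (A and [0.990200]): 0.900000 × 0.990200 = 0.891180
Parallel ([0.891180] and D): 1 − (1 − 0.891180)(1 − 0.980000) = 0.9978

0.9978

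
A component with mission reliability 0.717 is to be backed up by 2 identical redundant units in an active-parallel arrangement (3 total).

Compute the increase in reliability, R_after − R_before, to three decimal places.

R_before = 0.717
R_after = 1 − (1 − 0.717)^3 = 0.977
ΔR = 0.977 − 0.717 = 0.260

0.260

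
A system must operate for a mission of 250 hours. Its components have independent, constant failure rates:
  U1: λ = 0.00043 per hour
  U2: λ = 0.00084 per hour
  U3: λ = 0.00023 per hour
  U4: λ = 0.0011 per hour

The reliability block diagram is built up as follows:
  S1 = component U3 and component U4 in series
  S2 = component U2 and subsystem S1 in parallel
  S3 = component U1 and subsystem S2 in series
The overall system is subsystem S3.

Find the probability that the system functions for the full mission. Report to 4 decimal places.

0.8500

R(U1) = exp(−0.00043 × 250) = 0.898077
R(U2) = exp(−0.00084 × 250) = 0.810584
R(U3) = exp(−0.00023 × 250) = 0.944122
R(U4) = exp(−0.0011 × 250) = 0.759572
Series (U3 and U4): 0.944122 × 0.759572 = 0.717129
Parallel (U2 and [0.717129]): 1 − (1 − 0.810584)(1 − 0.717129) = 0.946420
Series (U1 and [0.946420]): 0.898077 × 0.946420 = 0.8500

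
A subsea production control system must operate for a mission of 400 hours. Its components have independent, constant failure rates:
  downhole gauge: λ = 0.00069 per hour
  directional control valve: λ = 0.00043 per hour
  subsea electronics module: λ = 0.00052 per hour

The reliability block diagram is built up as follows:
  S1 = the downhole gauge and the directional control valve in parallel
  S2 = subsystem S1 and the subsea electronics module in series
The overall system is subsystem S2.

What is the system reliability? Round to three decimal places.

R(downhole gauge) = exp(−0.00069 × 400) = 0.75881
R(directional control valve) = exp(−0.00043 × 400) = 0.84198
R(subsea electronics module) = exp(−0.00052 × 400) = 0.81221
Parallel (downhole gauge and directional control valve): 1 − (1 − 0.75881)(1 − 0.84198) = 0.96189
Series ([0.96189] and subsea electronics module): 0.96189 × 0.81221 = 0.781

0.781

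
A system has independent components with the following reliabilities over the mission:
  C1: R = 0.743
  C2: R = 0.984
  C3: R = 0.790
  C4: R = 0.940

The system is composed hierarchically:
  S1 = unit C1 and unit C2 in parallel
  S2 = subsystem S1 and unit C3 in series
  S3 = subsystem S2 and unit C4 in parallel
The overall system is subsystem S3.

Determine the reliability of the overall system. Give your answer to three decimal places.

0.987

Parallel (C1 and C2): 1 − (1 − 0.74300)(1 − 0.98400) = 0.99589
Series ([0.99589] and C3): 0.99589 × 0.79000 = 0.78675
Parallel ([0.78675] and C4): 1 − (1 − 0.78675)(1 − 0.94000) = 0.987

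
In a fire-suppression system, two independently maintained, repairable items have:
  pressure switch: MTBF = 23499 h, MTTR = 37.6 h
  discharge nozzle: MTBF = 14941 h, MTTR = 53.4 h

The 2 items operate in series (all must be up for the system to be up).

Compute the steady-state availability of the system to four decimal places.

0.9948

A(pressure switch) = MTBF/(MTBF+MTTR) = 23499/(23499+37.6) = 0.998402
A(discharge nozzle) = MTBF/(MTBF+MTTR) = 14941/(14941+53.4) = 0.996439
Series availability: 0.998402 × 0.996439 = 0.9948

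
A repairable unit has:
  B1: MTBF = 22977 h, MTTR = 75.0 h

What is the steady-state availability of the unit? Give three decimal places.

A(B1) = MTBF/(MTBF+MTTR) = 22977/(22977+75.0) = 0.997

0.997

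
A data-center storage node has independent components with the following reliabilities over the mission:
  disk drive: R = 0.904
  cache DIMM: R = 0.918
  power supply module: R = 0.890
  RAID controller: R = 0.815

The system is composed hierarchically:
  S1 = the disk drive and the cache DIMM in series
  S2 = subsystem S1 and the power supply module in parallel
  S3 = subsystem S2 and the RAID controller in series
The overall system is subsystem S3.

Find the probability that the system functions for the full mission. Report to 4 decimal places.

0.7997

Series (disk drive and cache DIMM): 0.904000 × 0.918000 = 0.829872
Parallel ([0.829872] and power supply module): 1 − (1 − 0.829872)(1 − 0.890000) = 0.981286
Series ([0.981286] and RAID controller): 0.981286 × 0.815000 = 0.7997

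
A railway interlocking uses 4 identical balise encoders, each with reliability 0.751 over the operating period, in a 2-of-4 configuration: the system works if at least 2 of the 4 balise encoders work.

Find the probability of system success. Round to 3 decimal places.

0.950

R = Σ_{i=2}^{4} C(4,i) p^i (1−p)^{4−i} with p = 0.751
C(4,2)·0.751^2·0.249^2 = 0.20981
C(4,3)·0.751^3·0.249^1 = 0.42187
C(4,4)·0.751^4·0.249^0 = 0.31810
Sum = 0.950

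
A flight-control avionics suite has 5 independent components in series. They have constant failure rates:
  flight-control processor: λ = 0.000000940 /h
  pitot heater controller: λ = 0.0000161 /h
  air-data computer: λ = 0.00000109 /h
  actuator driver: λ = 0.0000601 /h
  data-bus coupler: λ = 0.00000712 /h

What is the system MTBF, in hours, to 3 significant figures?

Series of exponential components: λ_sys = Σ λ_i
λ_sys = 0.000000940 + 0.0000161 + 0.00000109 + 0.0000601 + 0.00000712 = 8.5350e-05 /h
MTBF = 1 / λ_sys = 11700 h

11700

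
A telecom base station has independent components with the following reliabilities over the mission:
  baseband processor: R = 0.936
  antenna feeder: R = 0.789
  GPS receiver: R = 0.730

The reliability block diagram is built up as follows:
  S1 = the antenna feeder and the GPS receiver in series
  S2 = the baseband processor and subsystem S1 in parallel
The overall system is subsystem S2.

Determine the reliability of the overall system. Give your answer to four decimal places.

0.9729

Series (antenna feeder and GPS receiver): 0.789000 × 0.730000 = 0.575970
Parallel (baseband processor and [0.575970]): 1 − (1 − 0.936000)(1 − 0.575970) = 0.9729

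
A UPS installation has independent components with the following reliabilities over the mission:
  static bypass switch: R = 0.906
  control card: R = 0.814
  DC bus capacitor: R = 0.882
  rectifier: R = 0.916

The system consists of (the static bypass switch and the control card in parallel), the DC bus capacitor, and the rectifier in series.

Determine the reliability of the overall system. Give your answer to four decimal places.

Parallel (static bypass switch and control card): 1 − (1 − 0.906000)(1 − 0.814000) = 0.982516
Series ([0.982516], DC bus capacitor, and rectifier): 0.982516 × 0.882000 × 0.916000 = 0.7938

0.7938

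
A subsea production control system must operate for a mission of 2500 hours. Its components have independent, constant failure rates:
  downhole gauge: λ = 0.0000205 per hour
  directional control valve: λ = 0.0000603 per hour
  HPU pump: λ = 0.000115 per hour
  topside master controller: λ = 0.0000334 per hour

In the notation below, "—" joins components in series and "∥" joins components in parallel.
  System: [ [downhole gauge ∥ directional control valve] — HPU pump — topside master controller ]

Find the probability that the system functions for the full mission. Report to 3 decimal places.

0.685

R(downhole gauge) = exp(−0.0000205 × 2500) = 0.95004
R(directional control valve) = exp(−0.0000603 × 2500) = 0.86006
R(HPU pump) = exp(−0.000115 × 2500) = 0.75014
R(topside master controller) = exp(−0.0000334 × 2500) = 0.91989
Parallel (downhole gauge and directional control valve): 1 − (1 − 0.95004)(1 − 0.86006) = 0.99301
Series ([0.99301], HPU pump, and topside master controller): 0.99301 × 0.75014 × 0.91989 = 0.685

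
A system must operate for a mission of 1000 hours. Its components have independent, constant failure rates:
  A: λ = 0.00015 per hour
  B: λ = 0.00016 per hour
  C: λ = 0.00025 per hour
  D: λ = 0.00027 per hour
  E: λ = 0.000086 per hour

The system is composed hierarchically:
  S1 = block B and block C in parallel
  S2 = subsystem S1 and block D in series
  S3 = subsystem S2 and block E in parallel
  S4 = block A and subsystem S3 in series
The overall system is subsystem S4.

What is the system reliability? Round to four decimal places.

R(A) = exp(−0.00015 × 1000) = 0.860708
R(B) = exp(−0.00016 × 1000) = 0.852144
R(C) = exp(−0.00025 × 1000) = 0.778801
R(D) = exp(−0.00027 × 1000) = 0.763379
R(E) = exp(−0.000086 × 1000) = 0.917594
Parallel (B and C): 1 − (1 − 0.852144)(1 − 0.778801) = 0.967294
Series ([0.967294] and D): 0.967294 × 0.763379 = 0.738412
Parallel ([0.738412] and E): 1 − (1 − 0.738412)(1 − 0.917594) = 0.978444
Series (A and [0.978444]): 0.860708 × 0.978444 = 0.8422

0.8422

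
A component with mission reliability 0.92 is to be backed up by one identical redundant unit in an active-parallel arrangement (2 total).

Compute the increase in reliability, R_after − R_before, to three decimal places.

R_before = 0.92
R_after = 1 − (1 − 0.92)^2 = 0.994
ΔR = 0.994 − 0.92 = 0.074

0.074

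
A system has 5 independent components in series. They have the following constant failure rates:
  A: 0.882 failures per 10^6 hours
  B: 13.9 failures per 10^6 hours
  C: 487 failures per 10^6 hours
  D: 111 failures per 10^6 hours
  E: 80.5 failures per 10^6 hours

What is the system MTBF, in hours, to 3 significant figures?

Series of exponential components: λ_sys = Σ λ_i
λ_sys = 0.000000882 + 0.0000139 + 0.000487 + 0.000111 + 0.0000805 = 6.9328e-04 /h
MTBF = 1 / λ_sys = 1440 h

1440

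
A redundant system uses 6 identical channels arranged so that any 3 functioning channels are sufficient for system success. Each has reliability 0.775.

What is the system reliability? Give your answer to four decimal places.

R = Σ_{i=3}^{6} C(6,i) p^i (1−p)^{6−i} with p = 0.775
C(6,3)·0.775^3·0.225^3 = 0.106043
C(6,4)·0.775^4·0.225^2 = 0.273945
C(6,5)·0.775^5·0.225^1 = 0.377435
C(6,6)·0.775^6·0.225^0 = 0.216676
Sum = 0.9741

0.9741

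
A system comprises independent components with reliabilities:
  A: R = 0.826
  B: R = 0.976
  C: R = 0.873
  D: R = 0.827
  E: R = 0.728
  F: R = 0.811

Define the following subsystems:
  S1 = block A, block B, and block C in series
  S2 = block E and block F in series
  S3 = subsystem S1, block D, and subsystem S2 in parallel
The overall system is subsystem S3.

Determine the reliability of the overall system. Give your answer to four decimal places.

0.9790

Series (A, B, and C): 0.826000 × 0.976000 × 0.873000 = 0.703792
Series (E and F): 0.728000 × 0.811000 = 0.590408
Parallel ([0.703792], D, and [0.590408]): 1 − (1 − 0.703792)(1 − 0.827000)(1 − 0.590408) = 0.9790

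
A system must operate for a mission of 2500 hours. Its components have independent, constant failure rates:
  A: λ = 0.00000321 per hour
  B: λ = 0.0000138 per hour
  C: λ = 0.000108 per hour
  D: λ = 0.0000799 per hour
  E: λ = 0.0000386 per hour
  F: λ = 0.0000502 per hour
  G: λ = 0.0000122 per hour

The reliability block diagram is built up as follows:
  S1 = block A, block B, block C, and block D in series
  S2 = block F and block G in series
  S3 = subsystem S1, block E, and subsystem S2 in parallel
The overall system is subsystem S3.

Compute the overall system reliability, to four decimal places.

0.9947

R(A) = exp(−0.00000321 × 2500) = 0.992007
R(B) = exp(−0.0000138 × 2500) = 0.966088
R(C) = exp(−0.000108 × 2500) = 0.763379
R(D) = exp(−0.0000799 × 2500) = 0.818935
R(E) = exp(−0.0000386 × 2500) = 0.908010
R(F) = exp(−0.0000502 × 2500) = 0.882056
R(G) = exp(−0.0000122 × 2500) = 0.969960
Series (A, B, C, and D): 0.992007 × 0.966088 × 0.763379 × 0.818935 = 0.599130
Series (F and G): 0.882056 × 0.969960 = 0.855559
Parallel ([0.599130], E, and [0.855559]): 1 − (1 − 0.599130)(1 − 0.908010)(1 − 0.855559) = 0.9947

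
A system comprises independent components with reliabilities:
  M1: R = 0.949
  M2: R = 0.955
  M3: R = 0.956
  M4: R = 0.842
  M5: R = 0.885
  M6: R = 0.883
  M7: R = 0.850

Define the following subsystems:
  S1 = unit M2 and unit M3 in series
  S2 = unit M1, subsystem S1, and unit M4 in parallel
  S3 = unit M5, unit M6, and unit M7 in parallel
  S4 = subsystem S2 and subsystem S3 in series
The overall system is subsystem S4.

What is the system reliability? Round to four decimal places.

Series (M2 and M3): 0.955000 × 0.956000 = 0.912980
Parallel (M1, [0.912980], and M4): 1 − (1 − 0.949000)(1 − 0.912980)(1 − 0.842000) = 0.999299
Parallel (M5, M6, and M7): 1 − (1 − 0.885000)(1 − 0.883000)(1 − 0.850000) = 0.997982
Series ([0.999299] and [0.997982]): 0.999299 × 0.997982 = 0.9973

0.9973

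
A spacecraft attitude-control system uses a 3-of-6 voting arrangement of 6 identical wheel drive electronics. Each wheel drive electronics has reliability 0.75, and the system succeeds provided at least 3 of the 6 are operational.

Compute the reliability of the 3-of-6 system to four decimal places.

R = Σ_{i=3}^{6} C(6,i) p^i (1−p)^{6−i} with p = 0.75
C(6,3)·0.75^3·0.25^3 = 0.131836
C(6,4)·0.75^4·0.25^2 = 0.296631
C(6,5)·0.75^5·0.25^1 = 0.355957
C(6,6)·0.75^6·0.25^0 = 0.177979
Sum = 0.9624

0.9624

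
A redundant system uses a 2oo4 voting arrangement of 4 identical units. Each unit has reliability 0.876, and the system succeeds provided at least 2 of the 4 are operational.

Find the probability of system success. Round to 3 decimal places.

R = Σ_{i=2}^{4} C(4,i) p^i (1−p)^{4−i} with p = 0.876
C(4,2)·0.876^2·0.124^2 = 0.07080
C(4,3)·0.876^3·0.124^1 = 0.33342
C(4,4)·0.876^4·0.124^0 = 0.58887
Sum = 0.993

0.993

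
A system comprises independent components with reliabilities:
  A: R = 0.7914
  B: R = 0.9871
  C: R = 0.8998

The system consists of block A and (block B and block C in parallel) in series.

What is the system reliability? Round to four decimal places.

Parallel (B and C): 1 − (1 − 0.987100)(1 − 0.899800) = 0.998707
Series (A and [0.998707]): 0.791400 × 0.998707 = 0.7904

0.7904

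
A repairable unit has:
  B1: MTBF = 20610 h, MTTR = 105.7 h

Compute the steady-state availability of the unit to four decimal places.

A(B1) = MTBF/(MTBF+MTTR) = 20610/(20610+105.7) = 0.9949

0.9949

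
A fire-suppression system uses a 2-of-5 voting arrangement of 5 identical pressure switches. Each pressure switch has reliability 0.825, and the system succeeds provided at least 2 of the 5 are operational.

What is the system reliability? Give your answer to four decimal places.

0.9960

R = Σ_{i=2}^{5} C(5,i) p^i (1−p)^{5−i} with p = 0.825
C(5,2)·0.825^2·0.175^3 = 0.036477
C(5,3)·0.825^3·0.175^2 = 0.171964
C(5,4)·0.825^4·0.175^1 = 0.405344
C(5,5)·0.825^5·0.175^0 = 0.382182
Sum = 0.9960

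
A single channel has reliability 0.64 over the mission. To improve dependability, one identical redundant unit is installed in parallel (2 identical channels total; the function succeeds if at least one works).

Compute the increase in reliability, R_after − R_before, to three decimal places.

0.230

R_before = 0.64
R_after = 1 − (1 − 0.64)^2 = 0.870
ΔR = 0.870 − 0.64 = 0.230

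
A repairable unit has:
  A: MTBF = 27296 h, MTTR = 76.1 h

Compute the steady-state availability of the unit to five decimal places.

0.99722

A(A) = MTBF/(MTBF+MTTR) = 27296/(27296+76.1) = 0.99722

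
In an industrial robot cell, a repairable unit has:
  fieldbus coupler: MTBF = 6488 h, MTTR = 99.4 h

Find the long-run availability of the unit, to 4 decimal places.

0.9849

A(fieldbus coupler) = MTBF/(MTBF+MTTR) = 6488/(6488+99.4) = 0.9849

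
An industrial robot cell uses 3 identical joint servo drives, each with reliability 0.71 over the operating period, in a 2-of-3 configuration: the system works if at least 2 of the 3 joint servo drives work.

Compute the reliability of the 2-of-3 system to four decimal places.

0.7965

R = Σ_{i=2}^{3} C(3,i) p^i (1−p)^{3−i} with p = 0.71
C(3,2)·0.71^2·0.29^1 = 0.438567
C(3,3)·0.71^3·0.29^0 = 0.357911
Sum = 0.7965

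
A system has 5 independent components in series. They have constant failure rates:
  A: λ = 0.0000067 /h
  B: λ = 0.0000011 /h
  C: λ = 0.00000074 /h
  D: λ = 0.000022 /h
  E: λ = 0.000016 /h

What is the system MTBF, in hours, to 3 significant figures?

Series of exponential components: λ_sys = Σ λ_i
λ_sys = 0.0000067 + 0.0000011 + 0.00000074 + 0.000022 + 0.000016 = 4.6540e-05 /h
MTBF = 1 / λ_sys = 21500 h

21500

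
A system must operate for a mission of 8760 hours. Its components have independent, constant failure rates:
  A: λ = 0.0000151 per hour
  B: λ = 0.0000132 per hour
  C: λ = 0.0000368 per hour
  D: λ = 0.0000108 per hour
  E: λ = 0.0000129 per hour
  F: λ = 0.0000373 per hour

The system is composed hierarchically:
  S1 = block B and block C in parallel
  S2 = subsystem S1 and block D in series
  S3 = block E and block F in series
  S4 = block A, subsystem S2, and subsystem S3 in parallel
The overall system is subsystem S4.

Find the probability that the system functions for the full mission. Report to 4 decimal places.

0.9948

R(A) = exp(−0.0000151 × 8760) = 0.876099
R(B) = exp(−0.0000132 × 8760) = 0.890803
R(C) = exp(−0.0000368 × 8760) = 0.724432
R(D) = exp(−0.0000108 × 8760) = 0.909729
R(E) = exp(−0.0000129 × 8760) = 0.893147
R(F) = exp(−0.0000373 × 8760) = 0.721265
Parallel (B and C): 1 − (1 − 0.890803)(1 − 0.724432) = 0.969909
Series ([0.969909] and D): 0.969909 × 0.909729 = 0.882354
Series (E and F): 0.893147 × 0.721265 = 0.644196
Parallel (A, [0.882354], and [0.644196]): 1 − (1 − 0.876099)(1 − 0.882354)(1 − 0.644196) = 0.9948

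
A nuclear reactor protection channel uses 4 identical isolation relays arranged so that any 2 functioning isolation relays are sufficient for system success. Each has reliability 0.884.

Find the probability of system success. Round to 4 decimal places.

0.9943

R = Σ_{i=2}^{4} C(4,i) p^i (1−p)^{4−i} with p = 0.884
C(4,2)·0.884^2·0.116^2 = 0.063092
C(4,3)·0.884^3·0.116^1 = 0.320534
C(4,4)·0.884^4·0.116^0 = 0.610673
Sum = 0.9943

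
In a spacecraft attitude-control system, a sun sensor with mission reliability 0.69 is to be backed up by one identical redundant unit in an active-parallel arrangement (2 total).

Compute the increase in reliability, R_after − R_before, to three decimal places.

R_before = 0.69
R_after = 1 − (1 − 0.69)^2 = 0.904
ΔR = 0.904 − 0.69 = 0.214

0.214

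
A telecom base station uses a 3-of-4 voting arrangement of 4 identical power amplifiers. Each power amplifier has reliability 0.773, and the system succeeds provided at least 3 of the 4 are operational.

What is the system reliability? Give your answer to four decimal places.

R = Σ_{i=3}^{4} C(4,i) p^i (1−p)^{4−i} with p = 0.773
C(4,3)·0.773^3·0.227^1 = 0.419396
C(4,4)·0.773^4·0.227^0 = 0.357041
Sum = 0.7764

0.7764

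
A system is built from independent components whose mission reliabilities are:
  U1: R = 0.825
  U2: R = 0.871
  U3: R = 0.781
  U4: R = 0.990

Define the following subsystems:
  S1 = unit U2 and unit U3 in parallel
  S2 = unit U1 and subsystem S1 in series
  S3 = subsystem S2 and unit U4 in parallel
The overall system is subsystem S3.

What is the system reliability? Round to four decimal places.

Parallel (U2 and U3): 1 − (1 − 0.871000)(1 − 0.781000) = 0.971749
Series (U1 and [0.971749]): 0.825000 × 0.971749 = 0.801693
Parallel ([0.801693] and U4): 1 − (1 − 0.801693)(1 − 0.990000) = 0.9980

0.9980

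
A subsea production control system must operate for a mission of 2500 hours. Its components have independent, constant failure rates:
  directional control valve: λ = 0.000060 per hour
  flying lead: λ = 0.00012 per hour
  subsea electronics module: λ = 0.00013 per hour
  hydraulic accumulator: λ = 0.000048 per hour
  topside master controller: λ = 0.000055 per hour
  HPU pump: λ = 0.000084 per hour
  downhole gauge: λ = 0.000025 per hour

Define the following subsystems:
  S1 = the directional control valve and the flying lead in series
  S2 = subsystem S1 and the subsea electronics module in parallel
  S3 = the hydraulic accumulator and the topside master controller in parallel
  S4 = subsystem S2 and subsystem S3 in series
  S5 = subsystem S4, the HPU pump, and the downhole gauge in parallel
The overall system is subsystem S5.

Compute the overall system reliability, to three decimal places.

0.999

R(directional control valve) = exp(−0.000060 × 2500) = 0.86071
R(flying lead) = exp(−0.00012 × 2500) = 0.74082
R(subsea electronics module) = exp(−0.00013 × 2500) = 0.72253
R(hydraulic accumulator) = exp(−0.000048 × 2500) = 0.88692
R(topside master controller) = exp(−0.000055 × 2500) = 0.87153
R(HPU pump) = exp(−0.000084 × 2500) = 0.81058
R(downhole gauge) = exp(−0.000025 × 2500) = 0.93941
Series (directional control valve and flying lead): 0.86071 × 0.74082 = 0.63763
Parallel ([0.63763] and subsea electronics module): 1 − (1 − 0.63763)(1 − 0.72253) = 0.89945
Parallel (hydraulic accumulator and topside master controller): 1 − (1 − 0.88692)(1 − 0.87153) = 0.98547
Series ([0.89945] and [0.98547]): 0.89945 × 0.98547 = 0.88638
Parallel ([0.88638], HPU pump, and downhole gauge): 1 − (1 − 0.88638)(1 − 0.81058)(1 − 0.93941) = 0.999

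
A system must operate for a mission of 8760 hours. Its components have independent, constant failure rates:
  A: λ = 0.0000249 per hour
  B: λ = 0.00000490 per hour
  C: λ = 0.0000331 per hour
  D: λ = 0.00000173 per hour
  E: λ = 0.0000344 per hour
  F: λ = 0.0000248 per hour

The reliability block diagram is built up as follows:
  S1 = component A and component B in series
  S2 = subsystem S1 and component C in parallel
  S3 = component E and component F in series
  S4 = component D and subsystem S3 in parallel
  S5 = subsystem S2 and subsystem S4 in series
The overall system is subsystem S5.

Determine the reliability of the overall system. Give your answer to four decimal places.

R(A) = exp(−0.0000249 × 8760) = 0.804026
R(B) = exp(−0.00000490 × 8760) = 0.957984
R(C) = exp(−0.0000331 × 8760) = 0.748296
R(D) = exp(−0.00000173 × 8760) = 0.984959
R(E) = exp(−0.0000344 × 8760) = 0.739823
R(F) = exp(−0.0000248 × 8760) = 0.804730
Series (A and B): 0.804026 × 0.957984 = 0.770244
Parallel ([0.770244] and C): 1 − (1 − 0.770244)(1 − 0.748296) = 0.942169
Series (E and F): 0.739823 × 0.804730 = 0.595358
Parallel (D and [0.595358]): 1 − (1 − 0.984959)(1 − 0.595358) = 0.993914
Series ([0.942169] and [0.993914]): 0.942169 × 0.993914 = 0.9364

0.9364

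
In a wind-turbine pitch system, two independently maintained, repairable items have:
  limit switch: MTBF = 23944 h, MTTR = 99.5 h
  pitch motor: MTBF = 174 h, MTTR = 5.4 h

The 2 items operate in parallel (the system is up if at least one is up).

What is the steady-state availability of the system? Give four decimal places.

0.9999

A(limit switch) = MTBF/(MTBF+MTTR) = 23944/(23944+99.5) = 0.995862
A(pitch motor) = MTBF/(MTBF+MTTR) = 174/(174+5.4) = 0.969900
Parallel availability: 1 − (1 − 0.995862)(1 − 0.969900) = 0.9999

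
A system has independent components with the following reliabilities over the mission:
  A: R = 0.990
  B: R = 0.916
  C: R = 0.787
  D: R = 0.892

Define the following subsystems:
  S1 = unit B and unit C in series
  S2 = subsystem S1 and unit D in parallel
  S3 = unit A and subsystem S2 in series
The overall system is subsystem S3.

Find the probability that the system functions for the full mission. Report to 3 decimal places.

Series (B and C): 0.91600 × 0.78700 = 0.72089
Parallel ([0.72089] and D): 1 − (1 − 0.72089)(1 − 0.89200) = 0.96986
Series (A and [0.96986]): 0.99000 × 0.96986 = 0.960

0.960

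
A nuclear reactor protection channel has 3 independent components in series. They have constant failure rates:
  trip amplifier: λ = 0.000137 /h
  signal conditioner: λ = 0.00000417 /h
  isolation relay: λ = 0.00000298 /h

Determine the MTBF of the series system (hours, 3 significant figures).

Series of exponential components: λ_sys = Σ λ_i
λ_sys = 0.000137 + 0.00000417 + 0.00000298 = 1.4415e-04 /h
MTBF = 1 / λ_sys = 6940 h

6940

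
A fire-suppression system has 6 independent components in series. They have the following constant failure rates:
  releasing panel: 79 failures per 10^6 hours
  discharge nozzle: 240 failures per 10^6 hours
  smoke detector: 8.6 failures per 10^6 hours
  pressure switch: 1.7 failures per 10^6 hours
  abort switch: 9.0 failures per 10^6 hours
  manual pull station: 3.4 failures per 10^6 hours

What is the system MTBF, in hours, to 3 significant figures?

2930

Series of exponential components: λ_sys = Σ λ_i
λ_sys = 0.000079 + 0.00024 + 0.0000086 + 0.0000017 + 0.0000090 + 0.0000034 = 3.4170e-04 /h
MTBF = 1 / λ_sys = 2930 h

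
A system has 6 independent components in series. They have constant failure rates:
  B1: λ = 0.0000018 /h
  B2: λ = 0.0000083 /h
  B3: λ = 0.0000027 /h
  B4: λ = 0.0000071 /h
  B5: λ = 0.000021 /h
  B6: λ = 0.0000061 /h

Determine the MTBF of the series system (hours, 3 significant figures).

Series of exponential components: λ_sys = Σ λ_i
λ_sys = 0.0000018 + 0.0000083 + 0.0000027 + 0.0000071 + 0.000021 + 0.0000061 = 4.7000e-05 /h
MTBF = 1 / λ_sys = 21300 h

21300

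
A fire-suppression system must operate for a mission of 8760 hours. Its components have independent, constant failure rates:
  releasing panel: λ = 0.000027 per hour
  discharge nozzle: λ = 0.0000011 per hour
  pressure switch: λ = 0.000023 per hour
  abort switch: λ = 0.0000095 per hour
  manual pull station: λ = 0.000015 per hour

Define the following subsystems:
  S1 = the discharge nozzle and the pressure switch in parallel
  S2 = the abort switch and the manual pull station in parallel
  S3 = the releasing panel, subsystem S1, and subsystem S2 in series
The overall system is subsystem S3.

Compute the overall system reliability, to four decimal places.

0.7802

R(releasing panel) = exp(−0.000027 × 8760) = 0.789370
R(discharge nozzle) = exp(−0.0000011 × 8760) = 0.990410
R(pressure switch) = exp(−0.000023 × 8760) = 0.817520
R(abort switch) = exp(−0.0000095 × 8760) = 0.920149
R(manual pull station) = exp(−0.000015 × 8760) = 0.876867
Parallel (discharge nozzle and pressure switch): 1 − (1 − 0.990410)(1 − 0.817520) = 0.998250
Parallel (abort switch and manual pull station): 1 − (1 − 0.920149)(1 − 0.876867) = 0.990168
Series (releasing panel, [0.998250], and [0.990168]): 0.789370 × 0.998250 × 0.990168 = 0.7802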